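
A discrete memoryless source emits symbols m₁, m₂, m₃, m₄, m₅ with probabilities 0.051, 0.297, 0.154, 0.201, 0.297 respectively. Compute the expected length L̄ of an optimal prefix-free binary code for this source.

2.205 bits/symbol

Repeatedly combine the two least-probable nodes; the expected code length is the sum of the merged weights.
merge 51/1000 + 77/500 → 41/200
merge 201/1000 + 41/200 → 203/500
merge 297/1000 + 297/1000 → 297/500
merge 203/500 + 297/500 → 1
L = 41/200 + 203/500 + 297/500 + 1 = 441/200 = 2.205 bits/symbol.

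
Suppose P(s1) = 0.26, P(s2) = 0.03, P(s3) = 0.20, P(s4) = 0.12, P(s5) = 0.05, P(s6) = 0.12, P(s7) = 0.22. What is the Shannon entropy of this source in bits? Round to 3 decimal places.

2.552 bits

H = −Σ pᵢ log₂ pᵢ.
−0.26·log₂(0.26) = 0.5053
−0.03·log₂(0.03) = 0.1518
−0.20·log₂(0.20) = 0.4644
−0.12·log₂(0.12) = 0.3671
−0.05·log₂(0.05) = 0.2161
−0.12·log₂(0.12) = 0.3671
−0.22·log₂(0.22) = 0.4806
Sum ≈ 2.5522 → 2.552 bits.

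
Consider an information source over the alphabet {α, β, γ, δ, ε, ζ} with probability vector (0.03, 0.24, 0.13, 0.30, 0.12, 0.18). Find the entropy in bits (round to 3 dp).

H = −Σ pᵢ log₂ pᵢ.
−0.03·log₂(0.03) = 0.1518
−0.24·log₂(0.24) = 0.4941
−0.13·log₂(0.13) = 0.3826
−0.30·log₂(0.30) = 0.5211
−0.12·log₂(0.12) = 0.3671
−0.18·log₂(0.18) = 0.4453
Sum ≈ 2.3620 → 2.362 bits.

2.362 bits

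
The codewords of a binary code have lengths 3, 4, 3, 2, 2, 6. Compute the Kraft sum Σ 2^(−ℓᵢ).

0.828125

With common denominator 2^6 = 64: Σ 2^(−ℓᵢ) = 8/64 + 4/64 + 8/64 + 16/64 + 16/64 + 1/64 = 53/64 = 0.828125.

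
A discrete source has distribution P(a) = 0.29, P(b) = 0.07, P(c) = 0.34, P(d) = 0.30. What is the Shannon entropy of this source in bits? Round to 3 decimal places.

H = −Σ pᵢ log₂ pᵢ.
−0.29·log₂(0.29) = 0.5179
−0.07·log₂(0.07) = 0.2686
−0.34·log₂(0.34) = 0.5292
−0.30·log₂(0.30) = 0.5211
Sum ≈ 1.8367 → 1.837 bits.

1.837 bits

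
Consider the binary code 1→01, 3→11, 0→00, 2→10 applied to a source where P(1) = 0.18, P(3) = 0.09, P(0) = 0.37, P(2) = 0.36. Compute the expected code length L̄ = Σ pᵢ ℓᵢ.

L̄ = Σ pᵢ·ℓᵢ = 0.18·2 + 0.09·2 + 0.37·2 + 0.36·2 = 2 bits/symbol.

2 bits/symbol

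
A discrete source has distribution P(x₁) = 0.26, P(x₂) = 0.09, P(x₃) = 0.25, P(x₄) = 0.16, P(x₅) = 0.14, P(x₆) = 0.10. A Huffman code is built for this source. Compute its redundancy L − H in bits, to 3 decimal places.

0.020 bits

Entropy H = −Σ p log₂ p ≈ 2.4703 bits.
Huffman merges: 9/100+1/10→19/100; 7/50+4/25→3/10; 19/100+1/4→11/25; 13/50+3/10→14/25; 11/25+14/25→1. L = 249/100 ≈ 2.4900.
L − H = 2.4900 − 2.4703 = 0.020 bits.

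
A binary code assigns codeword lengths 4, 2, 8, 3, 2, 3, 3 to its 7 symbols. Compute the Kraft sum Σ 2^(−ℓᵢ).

0.94140625

With common denominator 2^8 = 256: Σ 2^(−ℓᵢ) = 16/256 + 64/256 + 1/256 + 32/256 + 64/256 + 32/256 + 32/256 = 241/256 = 0.94140625.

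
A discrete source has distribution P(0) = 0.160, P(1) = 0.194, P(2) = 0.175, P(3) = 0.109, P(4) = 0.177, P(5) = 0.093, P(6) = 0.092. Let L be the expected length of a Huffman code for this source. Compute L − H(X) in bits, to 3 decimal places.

0.058 bits

Entropy H = −Σ p log₂ p ≈ 2.7481 bits.
Huffman merges: 23/250+93/1000→37/200; 109/1000+4/25→269/1000; 7/40+177/1000→44/125; 37/200+97/500→379/1000; 269/1000+44/125→621/1000; 379/1000+621/1000→1. L = 1403/500 ≈ 2.8060.
L − H = 2.8060 − 2.7481 = 0.058 bits.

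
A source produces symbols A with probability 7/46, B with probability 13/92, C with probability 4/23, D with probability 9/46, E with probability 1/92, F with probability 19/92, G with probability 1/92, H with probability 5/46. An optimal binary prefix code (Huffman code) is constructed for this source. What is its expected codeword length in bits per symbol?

2.75 bits/symbol

Repeatedly combine the two least-probable nodes; the expected code length is the sum of the merged weights.
merge 1/92 + 1/92 → 1/46
merge 1/46 + 5/46 → 3/23
merge 3/23 + 13/92 → 25/92
merge 7/46 + 4/23 → 15/46
merge 9/46 + 19/92 → 37/92
merge 25/92 + 15/46 → 55/92
merge 37/92 + 55/92 → 1
L = 1/46 + 3/23 + 25/92 + 15/46 + 37/92 + 55/92 + 1 = 11/4 = 2.75 bits/symbol.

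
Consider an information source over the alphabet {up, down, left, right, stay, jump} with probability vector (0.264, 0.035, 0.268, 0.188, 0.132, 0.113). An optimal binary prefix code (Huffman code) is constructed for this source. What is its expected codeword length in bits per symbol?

2.428 bits/symbol

Repeatedly combine the two least-probable nodes; the expected code length is the sum of the merged weights.
merge 7/200 + 113/1000 → 37/250
merge 33/250 + 37/250 → 7/25
merge 47/250 + 33/125 → 113/250
merge 67/250 + 7/25 → 137/250
merge 113/250 + 137/250 → 1
L = 37/250 + 7/25 + 113/250 + 137/250 + 1 = 607/250 = 2.428 bits/symbol.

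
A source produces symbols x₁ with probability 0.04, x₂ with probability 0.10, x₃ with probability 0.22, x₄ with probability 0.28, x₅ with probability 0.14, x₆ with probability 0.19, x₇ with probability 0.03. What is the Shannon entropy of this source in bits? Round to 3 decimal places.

H = −Σ pᵢ log₂ pᵢ.
−0.04·log₂(0.04) = 0.1858
−0.10·log₂(0.10) = 0.3322
−0.22·log₂(0.22) = 0.4806
−0.28·log₂(0.28) = 0.5142
−0.14·log₂(0.14) = 0.3971
−0.19·log₂(0.19) = 0.4552
−0.03·log₂(0.03) = 0.1518
Sum ≈ 2.5168 → 2.517 bits.

2.517 bits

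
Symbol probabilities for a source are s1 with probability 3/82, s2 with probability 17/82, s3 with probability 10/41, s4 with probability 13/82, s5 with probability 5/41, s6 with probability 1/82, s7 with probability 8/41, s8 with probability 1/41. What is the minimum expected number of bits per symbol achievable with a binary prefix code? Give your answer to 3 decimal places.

Repeatedly combine the two least-probable nodes; the expected code length is the sum of the merged weights.
merge 1/82 + 1/41 → 3/82
merge 3/82 + 3/82 → 3/41
merge 3/41 + 5/41 → 8/41
merge 13/82 + 8/41 → 29/82
merge 8/41 + 17/82 → 33/82
merge 10/41 + 29/82 → 49/82
merge 33/82 + 49/82 → 1
L = 3/82 + 3/41 + 8/41 + 29/82 + 33/82 + 49/82 + 1 = 109/41 ≈ 2.659 bits/symbol.

2.659 bits/symbol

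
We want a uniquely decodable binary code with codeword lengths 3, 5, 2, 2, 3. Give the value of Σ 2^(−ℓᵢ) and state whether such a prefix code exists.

With common denominator 2^5 = 32: Σ 2^(−ℓᵢ) = 4/32 + 1/32 + 8/32 + 8/32 + 4/32 = 25/32 = 0.78125.
Kraft's inequality requires Σ ≤ 1; here Σ = 0.78125 ≤ 1, so such a prefix code exists.

0.78125; yes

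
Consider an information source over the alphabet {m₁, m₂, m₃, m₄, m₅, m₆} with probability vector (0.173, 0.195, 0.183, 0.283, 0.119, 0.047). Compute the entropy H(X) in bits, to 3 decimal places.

H = −Σ pᵢ log₂ pᵢ.
−0.173·log₂(0.173) = 0.4379
−0.195·log₂(0.195) = 0.4599
−0.183·log₂(0.183) = 0.4484
−0.283·log₂(0.283) = 0.5154
−0.119·log₂(0.119) = 0.3654
−0.047·log₂(0.047) = 0.2073
Sum ≈ 2.4343 → 2.434 bits.

2.434 bits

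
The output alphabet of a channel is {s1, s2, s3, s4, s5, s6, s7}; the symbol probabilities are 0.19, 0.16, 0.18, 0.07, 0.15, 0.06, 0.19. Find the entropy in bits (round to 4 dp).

H = −Σ pᵢ log₂ pᵢ.
−0.19·log₂(0.19) = 0.4552
−0.16·log₂(0.16) = 0.4230
−0.18·log₂(0.18) = 0.4453
−0.07·log₂(0.07) = 0.2686
−0.15·log₂(0.15) = 0.4105
−0.06·log₂(0.06) = 0.2435
−0.19·log₂(0.19) = 0.4552
Sum ≈ 2.7014 → 2.7014 bits.

2.7014 bits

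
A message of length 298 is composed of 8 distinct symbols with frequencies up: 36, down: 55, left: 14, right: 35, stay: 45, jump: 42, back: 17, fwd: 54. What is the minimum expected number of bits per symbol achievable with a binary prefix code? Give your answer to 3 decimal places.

Probabilities are the counts divided by 298.
Repeatedly combine the two least-probable nodes; the expected code length is the sum of the merged weights.
merge 7/149 + 17/298 → 31/298
merge 31/298 + 35/298 → 33/149
merge 18/149 + 21/149 → 39/149
merge 45/298 + 27/149 → 99/298
merge 55/298 + 33/149 → 121/298
merge 39/149 + 99/298 → 177/298
merge 121/298 + 177/298 → 1
L = 31/298 + 33/149 + 39/149 + 99/298 + 121/298 + 177/298 + 1 = 435/149 ≈ 2.919 bits/symbol.

2.919 bits/symbol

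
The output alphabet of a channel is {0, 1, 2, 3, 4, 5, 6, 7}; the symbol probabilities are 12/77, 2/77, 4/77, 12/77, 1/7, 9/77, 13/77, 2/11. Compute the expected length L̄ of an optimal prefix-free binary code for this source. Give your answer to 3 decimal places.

2.896 bits/symbol

Repeatedly combine the two least-probable nodes; the expected code length is the sum of the merged weights.
merge 2/77 + 4/77 → 6/77
merge 6/77 + 9/77 → 15/77
merge 1/7 + 12/77 → 23/77
merge 12/77 + 13/77 → 25/77
merge 2/11 + 15/77 → 29/77
merge 23/77 + 25/77 → 48/77
merge 29/77 + 48/77 → 1
L = 6/77 + 15/77 + 23/77 + 25/77 + 29/77 + 48/77 + 1 = 223/77 ≈ 2.896 bits/symbol.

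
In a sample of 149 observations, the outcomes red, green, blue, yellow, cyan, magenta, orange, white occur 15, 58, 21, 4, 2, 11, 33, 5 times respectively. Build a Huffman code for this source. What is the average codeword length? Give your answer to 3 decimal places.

2.483 bits/symbol

Probabilities are the counts divided by 149.
Repeatedly combine the two least-probable nodes; the expected code length is the sum of the merged weights.
merge 2/149 + 4/149 → 6/149
merge 5/149 + 6/149 → 11/149
merge 11/149 + 11/149 → 22/149
merge 15/149 + 21/149 → 36/149
merge 22/149 + 33/149 → 55/149
merge 36/149 + 55/149 → 91/149
merge 58/149 + 91/149 → 1
L = 6/149 + 11/149 + 22/149 + 36/149 + 55/149 + 91/149 + 1 = 370/149 ≈ 2.483 bits/symbol.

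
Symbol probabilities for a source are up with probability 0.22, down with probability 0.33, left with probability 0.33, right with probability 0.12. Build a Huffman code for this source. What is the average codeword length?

Repeatedly combine the two least-probable nodes; the expected code length is the sum of the merged weights.
merge 3/25 + 11/50 → 17/50
merge 33/100 + 33/100 → 33/50
merge 17/50 + 33/50 → 1
L = 17/50 + 33/50 + 1 = 2 bits/symbol.

2 bits/symbol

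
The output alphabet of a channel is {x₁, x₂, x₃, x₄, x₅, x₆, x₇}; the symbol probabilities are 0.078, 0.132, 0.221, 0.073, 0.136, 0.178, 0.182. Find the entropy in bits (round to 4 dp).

2.7117 bits

H = −Σ pᵢ log₂ pᵢ.
−0.078·log₂(0.078) = 0.2871
−0.132·log₂(0.132) = 0.3856
−0.221·log₂(0.221) = 0.4813
−0.073·log₂(0.073) = 0.2756
−0.136·log₂(0.136) = 0.3915
−0.178·log₂(0.178) = 0.4432
−0.182·log₂(0.182) = 0.4474
Sum ≈ 2.7117 → 2.7117 bits.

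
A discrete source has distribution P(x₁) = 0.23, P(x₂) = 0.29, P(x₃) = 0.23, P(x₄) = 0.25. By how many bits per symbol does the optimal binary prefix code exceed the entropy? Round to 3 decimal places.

0.007 bits

Entropy H = −Σ p log₂ p ≈ 1.9932 bits.
Huffman merges: 23/100+23/100→23/50; 1/4+29/100→27/50; 23/50+27/50→1. L = 2 ≈ 2.0000.
L − H = 2.0000 − 1.9932 = 0.007 bits.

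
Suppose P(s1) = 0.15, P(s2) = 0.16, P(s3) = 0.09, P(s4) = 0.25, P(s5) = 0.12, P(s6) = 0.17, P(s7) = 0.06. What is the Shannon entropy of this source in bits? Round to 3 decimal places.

2.691 bits

H = −Σ pᵢ log₂ pᵢ.
−0.15·log₂(0.15) = 0.4105
−0.16·log₂(0.16) = 0.4230
−0.09·log₂(0.09) = 0.3127
−0.25·log₂(0.25) = 0.5000
−0.12·log₂(0.12) = 0.3671
−0.17·log₂(0.17) = 0.4346
−0.06·log₂(0.06) = 0.2435
Sum ≈ 2.6914 → 2.691 bits.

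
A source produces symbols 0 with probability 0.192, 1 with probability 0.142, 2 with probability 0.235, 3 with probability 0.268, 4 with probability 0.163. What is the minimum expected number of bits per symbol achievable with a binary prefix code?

2.305 bits/symbol

Repeatedly combine the two least-probable nodes; the expected code length is the sum of the merged weights.
merge 71/500 + 163/1000 → 61/200
merge 24/125 + 47/200 → 427/1000
merge 67/250 + 61/200 → 573/1000
merge 427/1000 + 573/1000 → 1
L = 61/200 + 427/1000 + 573/1000 + 1 = 461/200 = 2.305 bits/symbol.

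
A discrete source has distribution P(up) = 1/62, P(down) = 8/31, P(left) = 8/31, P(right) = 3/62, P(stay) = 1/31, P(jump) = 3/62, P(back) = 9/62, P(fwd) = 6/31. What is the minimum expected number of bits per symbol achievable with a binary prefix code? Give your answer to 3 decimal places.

2.581 bits/symbol

Repeatedly combine the two least-probable nodes; the expected code length is the sum of the merged weights.
merge 1/62 + 1/31 → 3/62
merge 3/62 + 3/62 → 3/31
merge 3/62 + 3/31 → 9/62
merge 9/62 + 9/62 → 9/31
merge 6/31 + 8/31 → 14/31
merge 8/31 + 9/31 → 17/31
merge 14/31 + 17/31 → 1
L = 3/62 + 3/31 + 9/62 + 9/31 + 14/31 + 17/31 + 1 = 80/31 ≈ 2.581 bits/symbol.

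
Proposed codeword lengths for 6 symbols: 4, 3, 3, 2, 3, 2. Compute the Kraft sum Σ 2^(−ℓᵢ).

0.9375

With common denominator 2^4 = 16: Σ 2^(−ℓᵢ) = 1/16 + 2/16 + 2/16 + 4/16 + 2/16 + 4/16 = 15/16 = 0.9375.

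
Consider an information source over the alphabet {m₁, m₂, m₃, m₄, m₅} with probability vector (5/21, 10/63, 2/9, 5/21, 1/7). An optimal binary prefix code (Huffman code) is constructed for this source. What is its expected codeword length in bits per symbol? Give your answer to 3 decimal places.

2.302 bits/symbol

Repeatedly combine the two least-probable nodes; the expected code length is the sum of the merged weights.
merge 1/7 + 10/63 → 19/63
merge 2/9 + 5/21 → 29/63
merge 5/21 + 19/63 → 34/63
merge 29/63 + 34/63 → 1
L = 19/63 + 29/63 + 34/63 + 1 = 145/63 ≈ 2.302 bits/symbol.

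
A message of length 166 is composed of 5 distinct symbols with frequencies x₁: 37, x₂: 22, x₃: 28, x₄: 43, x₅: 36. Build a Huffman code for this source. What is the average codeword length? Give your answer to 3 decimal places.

Probabilities are the counts divided by 166.
Repeatedly combine the two least-probable nodes; the expected code length is the sum of the merged weights.
merge 11/83 + 14/83 → 25/83
merge 18/83 + 37/166 → 73/166
merge 43/166 + 25/83 → 93/166
merge 73/166 + 93/166 → 1
L = 25/83 + 73/166 + 93/166 + 1 = 191/83 ≈ 2.301 bits/symbol.

2.301 bits/symbol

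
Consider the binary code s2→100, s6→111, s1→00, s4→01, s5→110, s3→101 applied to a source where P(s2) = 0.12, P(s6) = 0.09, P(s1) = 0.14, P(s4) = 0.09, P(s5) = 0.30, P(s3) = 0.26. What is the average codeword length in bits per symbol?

L̄ = Σ pᵢ·ℓᵢ = 0.12·3 + 0.09·3 + 0.14·2 + 0.09·2 + 0.30·3 + 0.26·3 = 2.77 bits/symbol.

2.77 bits/symbol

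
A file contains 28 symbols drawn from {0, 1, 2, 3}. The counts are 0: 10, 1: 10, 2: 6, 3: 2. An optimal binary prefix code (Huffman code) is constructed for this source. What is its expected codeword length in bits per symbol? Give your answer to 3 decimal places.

1.929 bits/symbol

Probabilities are the counts divided by 28.
Repeatedly combine the two least-probable nodes; the expected code length is the sum of the merged weights.
merge 1/14 + 3/14 → 2/7
merge 2/7 + 5/14 → 9/14
merge 5/14 + 9/14 → 1
L = 2/7 + 9/14 + 1 = 27/14 ≈ 1.929 bits/symbol.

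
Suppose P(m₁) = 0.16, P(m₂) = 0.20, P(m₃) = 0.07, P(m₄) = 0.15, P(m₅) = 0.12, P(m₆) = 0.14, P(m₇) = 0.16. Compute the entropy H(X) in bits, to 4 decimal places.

2.7537 bits

H = −Σ pᵢ log₂ pᵢ.
−0.16·log₂(0.16) = 0.4230
−0.20·log₂(0.20) = 0.4644
−0.07·log₂(0.07) = 0.2686
−0.15·log₂(0.15) = 0.4105
−0.12·log₂(0.12) = 0.3671
−0.14·log₂(0.14) = 0.3971
−0.16·log₂(0.16) = 0.4230
Sum ≈ 2.7537 → 2.7537 bits.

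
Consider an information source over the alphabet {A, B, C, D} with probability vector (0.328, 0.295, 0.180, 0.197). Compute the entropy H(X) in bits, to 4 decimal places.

1.9541 bits

H = −Σ pᵢ log₂ pᵢ.
−0.328·log₂(0.328) = 0.5275
−0.295·log₂(0.295) = 0.5196
−0.180·log₂(0.180) = 0.4453
−0.197·log₂(0.197) = 0.4617
Sum ≈ 1.9541 → 1.9541 bits.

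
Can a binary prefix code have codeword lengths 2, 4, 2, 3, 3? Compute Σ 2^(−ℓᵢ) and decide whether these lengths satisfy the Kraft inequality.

0.8125; yes

With common denominator 2^4 = 16: Σ 2^(−ℓᵢ) = 4/16 + 1/16 + 4/16 + 2/16 + 2/16 = 13/16 = 0.8125.
Kraft's inequality requires Σ ≤ 1; here Σ = 0.8125 ≤ 1, so such a prefix code exists.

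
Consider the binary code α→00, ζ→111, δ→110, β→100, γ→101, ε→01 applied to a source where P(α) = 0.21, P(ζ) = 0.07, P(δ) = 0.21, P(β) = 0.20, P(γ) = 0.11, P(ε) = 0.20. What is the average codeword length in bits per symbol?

2.59 bits/symbol

L̄ = Σ pᵢ·ℓᵢ = 0.21·2 + 0.07·3 + 0.21·3 + 0.20·3 + 0.11·3 + 0.20·2 = 2.59 bits/symbol.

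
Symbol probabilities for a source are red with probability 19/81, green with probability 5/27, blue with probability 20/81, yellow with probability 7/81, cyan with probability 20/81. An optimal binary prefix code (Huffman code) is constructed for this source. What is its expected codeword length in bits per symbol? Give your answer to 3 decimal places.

Repeatedly combine the two least-probable nodes; the expected code length is the sum of the merged weights.
merge 7/81 + 5/27 → 22/81
merge 19/81 + 20/81 → 13/27
merge 20/81 + 22/81 → 14/27
merge 13/27 + 14/27 → 1
L = 22/81 + 13/27 + 14/27 + 1 = 184/81 ≈ 2.272 bits/symbol.

2.272 bits/symbol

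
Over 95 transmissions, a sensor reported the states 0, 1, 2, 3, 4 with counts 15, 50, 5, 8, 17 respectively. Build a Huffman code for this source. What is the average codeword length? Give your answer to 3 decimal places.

1.905 bits/symbol

Probabilities are the counts divided by 95.
Repeatedly combine the two least-probable nodes; the expected code length is the sum of the merged weights.
merge 1/19 + 8/95 → 13/95
merge 13/95 + 3/19 → 28/95
merge 17/95 + 28/95 → 9/19
merge 9/19 + 10/19 → 1
L = 13/95 + 28/95 + 9/19 + 1 = 181/95 ≈ 1.905 bits/symbol.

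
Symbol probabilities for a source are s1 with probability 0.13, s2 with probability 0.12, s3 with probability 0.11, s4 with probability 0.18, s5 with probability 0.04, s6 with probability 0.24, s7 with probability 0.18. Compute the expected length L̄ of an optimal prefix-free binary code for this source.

2.73 bits/symbol

Repeatedly combine the two least-probable nodes; the expected code length is the sum of the merged weights.
merge 1/25 + 11/100 → 3/20
merge 3/25 + 13/100 → 1/4
merge 3/20 + 9/50 → 33/100
merge 9/50 + 6/25 → 21/50
merge 1/4 + 33/100 → 29/50
merge 21/50 + 29/50 → 1
L = 3/20 + 1/4 + 33/100 + 21/50 + 29/50 + 1 = 273/100 = 2.73 bits/symbol.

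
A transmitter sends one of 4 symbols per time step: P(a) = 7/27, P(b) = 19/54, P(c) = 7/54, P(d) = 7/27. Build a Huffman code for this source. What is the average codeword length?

Repeatedly combine the two least-probable nodes; the expected code length is the sum of the merged weights.
merge 7/54 + 7/27 → 7/18
merge 7/27 + 19/54 → 11/18
merge 7/18 + 11/18 → 1
L = 7/18 + 11/18 + 1 = 2 bits/symbol.

2 bits/symbol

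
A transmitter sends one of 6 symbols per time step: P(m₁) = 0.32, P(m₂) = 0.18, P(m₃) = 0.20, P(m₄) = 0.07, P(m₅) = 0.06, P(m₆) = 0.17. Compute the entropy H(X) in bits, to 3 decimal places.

2.382 bits

H = −Σ pᵢ log₂ pᵢ.
−0.32·log₂(0.32) = 0.5260
−0.18·log₂(0.18) = 0.4453
−0.20·log₂(0.20) = 0.4644
−0.07·log₂(0.07) = 0.2686
−0.06·log₂(0.06) = 0.2435
−0.17·log₂(0.17) = 0.4346
Sum ≈ 2.3824 → 2.382 bits.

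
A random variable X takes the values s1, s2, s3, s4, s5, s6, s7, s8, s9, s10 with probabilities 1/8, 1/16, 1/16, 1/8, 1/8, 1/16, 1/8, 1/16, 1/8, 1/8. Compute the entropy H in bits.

Each probability is a power of 1/2, so log₂(1/p) is an integer.
H = Σ p·log₂(1/p) = 1/8·3 + 1/16·4 + 1/16·4 + 1/8·3 + 1/8·3 + 1/16·4 + 1/8·3 + 1/16·4 + 1/8·3 + 1/8·3 = 3.25 bits.

3.25 bits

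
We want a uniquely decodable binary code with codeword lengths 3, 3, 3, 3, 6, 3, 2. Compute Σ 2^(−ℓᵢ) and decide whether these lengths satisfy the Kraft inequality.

With common denominator 2^6 = 64: Σ 2^(−ℓᵢ) = 8/64 + 8/64 + 8/64 + 8/64 + 1/64 + 8/64 + 16/64 = 57/64 = 0.890625.
Kraft's inequality requires Σ ≤ 1; here Σ = 0.890625 ≤ 1, so such a prefix code exists.

0.890625; yes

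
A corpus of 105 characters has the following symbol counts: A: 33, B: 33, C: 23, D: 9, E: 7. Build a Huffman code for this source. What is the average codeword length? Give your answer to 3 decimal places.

Probabilities are the counts divided by 105.
Repeatedly combine the two least-probable nodes; the expected code length is the sum of the merged weights.
merge 1/15 + 3/35 → 16/105
merge 16/105 + 23/105 → 13/35
merge 11/35 + 11/35 → 22/35
merge 13/35 + 22/35 → 1
L = 16/105 + 13/35 + 22/35 + 1 = 226/105 ≈ 2.152 bits/symbol.

2.152 bits/symbol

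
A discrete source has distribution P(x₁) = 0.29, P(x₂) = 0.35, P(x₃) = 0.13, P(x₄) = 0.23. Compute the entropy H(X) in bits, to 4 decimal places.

1.9183 bits

H = −Σ pᵢ log₂ pᵢ.
−0.29·log₂(0.29) = 0.5179
−0.35·log₂(0.35) = 0.5301
−0.13·log₂(0.13) = 0.3826
−0.23·log₂(0.23) = 0.4877
Sum ≈ 1.9183 → 1.9183 bits.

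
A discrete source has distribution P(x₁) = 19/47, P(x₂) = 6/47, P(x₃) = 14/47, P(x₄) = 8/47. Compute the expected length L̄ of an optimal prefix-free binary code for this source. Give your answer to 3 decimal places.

Repeatedly combine the two least-probable nodes; the expected code length is the sum of the merged weights.
merge 6/47 + 8/47 → 14/47
merge 14/47 + 14/47 → 28/47
merge 19/47 + 28/47 → 1
L = 14/47 + 28/47 + 1 = 89/47 ≈ 1.894 bits/symbol.

1.894 bits/symbol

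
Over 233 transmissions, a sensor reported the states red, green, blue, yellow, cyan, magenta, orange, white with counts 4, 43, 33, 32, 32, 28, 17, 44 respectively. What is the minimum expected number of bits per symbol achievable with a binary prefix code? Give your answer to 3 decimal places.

Probabilities are the counts divided by 233.
Repeatedly combine the two least-probable nodes; the expected code length is the sum of the merged weights.
merge 4/233 + 17/233 → 21/233
merge 21/233 + 28/233 → 49/233
merge 32/233 + 32/233 → 64/233
merge 33/233 + 43/233 → 76/233
merge 44/233 + 49/233 → 93/233
merge 64/233 + 76/233 → 140/233
merge 93/233 + 140/233 → 1
L = 21/233 + 49/233 + 64/233 + 76/233 + 93/233 + 140/233 + 1 = 676/233 ≈ 2.901 bits/symbol.

2.901 bits/symbol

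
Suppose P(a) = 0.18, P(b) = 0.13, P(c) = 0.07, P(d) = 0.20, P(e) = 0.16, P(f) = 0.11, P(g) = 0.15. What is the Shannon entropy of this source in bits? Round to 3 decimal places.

2.745 bits

H = −Σ pᵢ log₂ pᵢ.
−0.18·log₂(0.18) = 0.4453
−0.13·log₂(0.13) = 0.3826
−0.07·log₂(0.07) = 0.2686
−0.20·log₂(0.20) = 0.4644
−0.16·log₂(0.16) = 0.4230
−0.11·log₂(0.11) = 0.3503
−0.15·log₂(0.15) = 0.4105
Sum ≈ 2.7447 → 2.745 bits.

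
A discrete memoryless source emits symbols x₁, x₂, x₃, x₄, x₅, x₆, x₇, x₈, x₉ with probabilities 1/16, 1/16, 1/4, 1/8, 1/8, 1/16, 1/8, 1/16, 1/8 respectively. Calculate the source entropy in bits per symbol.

3 bits

Each probability is a power of 1/2, so log₂(1/p) is an integer.
H = Σ p·log₂(1/p) = 1/16·4 + 1/16·4 + 1/4·2 + 1/8·3 + 1/8·3 + 1/16·4 + 1/8·3 + 1/16·4 + 1/8·3 = 3 bits.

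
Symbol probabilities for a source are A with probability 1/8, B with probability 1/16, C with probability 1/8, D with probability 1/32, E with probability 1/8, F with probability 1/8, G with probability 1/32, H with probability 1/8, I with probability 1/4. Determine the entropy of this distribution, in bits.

Each probability is a power of 1/2, so log₂(1/p) is an integer.
H = Σ p·log₂(1/p) = 1/8·3 + 1/16·4 + 1/8·3 + 1/32·5 + 1/8·3 + 1/8·3 + 1/32·5 + 1/8·3 + 1/4·2 = 2.9375 bits.

2.9375 bits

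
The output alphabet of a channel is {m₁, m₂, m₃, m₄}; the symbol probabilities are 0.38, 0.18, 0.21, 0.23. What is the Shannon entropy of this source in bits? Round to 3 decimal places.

H = −Σ pᵢ log₂ pᵢ.
−0.38·log₂(0.38) = 0.5305
−0.18·log₂(0.18) = 0.4453
−0.21·log₂(0.21) = 0.4728
−0.23·log₂(0.23) = 0.4877
Sum ≈ 1.9363 → 1.936 bits.

1.936 bits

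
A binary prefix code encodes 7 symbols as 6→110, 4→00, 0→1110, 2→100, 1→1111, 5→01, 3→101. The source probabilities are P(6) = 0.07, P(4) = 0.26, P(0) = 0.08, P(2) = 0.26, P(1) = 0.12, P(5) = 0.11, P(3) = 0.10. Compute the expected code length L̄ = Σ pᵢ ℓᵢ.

2.83 bits/symbol

L̄ = Σ pᵢ·ℓᵢ = 0.07·3 + 0.26·2 + 0.08·4 + 0.26·3 + 0.12·4 + 0.11·2 + 0.10·3 = 2.83 bits/symbol.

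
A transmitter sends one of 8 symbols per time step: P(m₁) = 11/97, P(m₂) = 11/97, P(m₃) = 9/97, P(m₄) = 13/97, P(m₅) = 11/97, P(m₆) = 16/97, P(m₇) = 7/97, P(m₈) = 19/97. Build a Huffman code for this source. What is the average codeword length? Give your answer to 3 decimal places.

2.969 bits/symbol

Repeatedly combine the two least-probable nodes; the expected code length is the sum of the merged weights.
merge 7/97 + 9/97 → 16/97
merge 11/97 + 11/97 → 22/97
merge 11/97 + 13/97 → 24/97
merge 16/97 + 16/97 → 32/97
merge 19/97 + 22/97 → 41/97
merge 24/97 + 32/97 → 56/97
merge 41/97 + 56/97 → 1
L = 16/97 + 22/97 + 24/97 + 32/97 + 41/97 + 56/97 + 1 = 288/97 ≈ 2.969 bits/symbol.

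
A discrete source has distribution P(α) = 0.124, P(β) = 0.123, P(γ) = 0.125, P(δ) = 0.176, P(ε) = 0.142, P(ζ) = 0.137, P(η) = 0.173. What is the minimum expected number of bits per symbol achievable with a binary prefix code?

2.824 bits/symbol

Repeatedly combine the two least-probable nodes; the expected code length is the sum of the merged weights.
merge 123/1000 + 31/250 → 247/1000
merge 1/8 + 137/1000 → 131/500
merge 71/500 + 173/1000 → 63/200
merge 22/125 + 247/1000 → 423/1000
merge 131/500 + 63/200 → 577/1000
merge 423/1000 + 577/1000 → 1
L = 247/1000 + 131/500 + 63/200 + 423/1000 + 577/1000 + 1 = 353/125 = 2.824 bits/symbol.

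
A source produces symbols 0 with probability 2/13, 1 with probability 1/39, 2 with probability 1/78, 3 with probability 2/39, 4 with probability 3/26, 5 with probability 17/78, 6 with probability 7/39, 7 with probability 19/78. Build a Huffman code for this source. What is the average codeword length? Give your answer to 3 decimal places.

Repeatedly combine the two least-probable nodes; the expected code length is the sum of the merged weights.
merge 1/78 + 1/39 → 1/26
merge 1/26 + 2/39 → 7/78
merge 7/78 + 3/26 → 8/39
merge 2/13 + 7/39 → 1/3
merge 8/39 + 17/78 → 11/26
merge 19/78 + 1/3 → 15/26
merge 11/26 + 15/26 → 1
L = 1/26 + 7/78 + 8/39 + 1/3 + 11/26 + 15/26 + 1 = 8/3 ≈ 2.667 bits/symbol.

2.667 bits/symbol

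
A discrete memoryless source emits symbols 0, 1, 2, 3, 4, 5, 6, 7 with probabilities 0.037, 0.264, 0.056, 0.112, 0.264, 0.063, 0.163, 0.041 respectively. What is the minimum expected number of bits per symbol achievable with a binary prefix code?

2.669 bits/symbol

Repeatedly combine the two least-probable nodes; the expected code length is the sum of the merged weights.
merge 37/1000 + 41/1000 → 39/500
merge 7/125 + 63/1000 → 119/1000
merge 39/500 + 14/125 → 19/100
merge 119/1000 + 163/1000 → 141/500
merge 19/100 + 33/125 → 227/500
merge 33/125 + 141/500 → 273/500
merge 227/500 + 273/500 → 1
L = 39/500 + 119/1000 + 19/100 + 141/500 + 227/500 + 273/500 + 1 = 2669/1000 = 2.669 bits/symbol.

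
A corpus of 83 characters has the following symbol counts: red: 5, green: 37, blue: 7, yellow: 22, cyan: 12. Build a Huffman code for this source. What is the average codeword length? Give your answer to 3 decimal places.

Probabilities are the counts divided by 83.
Repeatedly combine the two least-probable nodes; the expected code length is the sum of the merged weights.
merge 5/83 + 7/83 → 12/83
merge 12/83 + 12/83 → 24/83
merge 22/83 + 24/83 → 46/83
merge 37/83 + 46/83 → 1
L = 12/83 + 24/83 + 46/83 + 1 = 165/83 ≈ 1.988 bits/symbol.

1.988 bits/symbol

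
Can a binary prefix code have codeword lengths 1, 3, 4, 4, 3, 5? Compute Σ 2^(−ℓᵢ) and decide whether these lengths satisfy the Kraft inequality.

With common denominator 2^5 = 32: Σ 2^(−ℓᵢ) = 16/32 + 4/32 + 2/32 + 2/32 + 4/32 + 1/32 = 29/32 = 0.90625.
Kraft's inequality requires Σ ≤ 1; here Σ = 0.90625 ≤ 1, so such a prefix code exists.

0.90625; yes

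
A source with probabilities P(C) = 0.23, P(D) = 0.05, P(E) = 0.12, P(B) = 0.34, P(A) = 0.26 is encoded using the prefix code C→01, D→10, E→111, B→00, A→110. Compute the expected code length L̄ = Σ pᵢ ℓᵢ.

L̄ = Σ pᵢ·ℓᵢ = 0.23·2 + 0.05·2 + 0.12·3 + 0.34·2 + 0.26·3 = 2.38 bits/symbol.

2.38 bits/symbol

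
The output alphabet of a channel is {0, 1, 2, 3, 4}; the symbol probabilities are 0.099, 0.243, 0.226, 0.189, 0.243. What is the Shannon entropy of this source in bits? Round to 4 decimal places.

H = −Σ pᵢ log₂ pᵢ.
−0.099·log₂(0.099) = 0.3303
−0.243·log₂(0.243) = 0.4960
−0.226·log₂(0.226) = 0.4849
−0.189·log₂(0.189) = 0.4543
−0.243·log₂(0.243) = 0.4960
Sum ≈ 2.2614 → 2.2614 bits.

2.2614 bits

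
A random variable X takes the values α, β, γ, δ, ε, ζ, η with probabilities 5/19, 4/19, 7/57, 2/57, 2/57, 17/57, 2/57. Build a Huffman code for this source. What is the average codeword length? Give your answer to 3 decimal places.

2.404 bits/symbol

Repeatedly combine the two least-probable nodes; the expected code length is the sum of the merged weights.
merge 2/57 + 2/57 → 4/57
merge 2/57 + 4/57 → 2/19
merge 2/19 + 7/57 → 13/57
merge 4/19 + 13/57 → 25/57
merge 5/19 + 17/57 → 32/57
merge 25/57 + 32/57 → 1
L = 4/57 + 2/19 + 13/57 + 25/57 + 32/57 + 1 = 137/57 ≈ 2.404 bits/symbol.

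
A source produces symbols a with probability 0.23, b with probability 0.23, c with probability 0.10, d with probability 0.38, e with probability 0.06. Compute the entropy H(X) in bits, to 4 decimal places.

2.0815 bits

H = −Σ pᵢ log₂ pᵢ.
−0.23·log₂(0.23) = 0.4877
−0.23·log₂(0.23) = 0.4877
−0.10·log₂(0.10) = 0.3322
−0.38·log₂(0.38) = 0.5305
−0.06·log₂(0.06) = 0.2435
Sum ≈ 2.0815 → 2.0815 bits.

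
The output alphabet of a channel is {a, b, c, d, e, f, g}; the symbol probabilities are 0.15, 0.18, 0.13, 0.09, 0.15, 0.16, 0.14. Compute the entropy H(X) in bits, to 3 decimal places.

2.782 bits

H = −Σ pᵢ log₂ pᵢ.
−0.15·log₂(0.15) = 0.4105
−0.18·log₂(0.18) = 0.4453
−0.13·log₂(0.13) = 0.3826
−0.09·log₂(0.09) = 0.3127
−0.15·log₂(0.15) = 0.4105
−0.16·log₂(0.16) = 0.4230
−0.14·log₂(0.14) = 0.3971
Sum ≈ 2.7818 → 2.782 bits.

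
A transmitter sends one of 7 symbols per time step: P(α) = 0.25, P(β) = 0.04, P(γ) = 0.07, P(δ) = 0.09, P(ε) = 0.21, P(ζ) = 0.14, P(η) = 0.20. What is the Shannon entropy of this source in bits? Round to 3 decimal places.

2.601 bits

H = −Σ pᵢ log₂ pᵢ.
−0.25·log₂(0.25) = 0.5000
−0.04·log₂(0.04) = 0.1858
−0.07·log₂(0.07) = 0.2686
−0.09·log₂(0.09) = 0.3127
−0.21·log₂(0.21) = 0.4728
−0.14·log₂(0.14) = 0.3971
−0.20·log₂(0.20) = 0.4644
Sum ≈ 2.6013 → 2.601 bits.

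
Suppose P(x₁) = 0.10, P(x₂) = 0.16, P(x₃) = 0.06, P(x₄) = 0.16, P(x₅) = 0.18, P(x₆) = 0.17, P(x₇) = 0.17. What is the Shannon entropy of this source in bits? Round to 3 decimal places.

2.736 bits

H = −Σ pᵢ log₂ pᵢ.
−0.10·log₂(0.10) = 0.3322
−0.16·log₂(0.16) = 0.4230
−0.06·log₂(0.06) = 0.2435
−0.16·log₂(0.16) = 0.4230
−0.18·log₂(0.18) = 0.4453
−0.17·log₂(0.17) = 0.4346
−0.17·log₂(0.17) = 0.4346
Sum ≈ 2.7362 → 2.736 bits.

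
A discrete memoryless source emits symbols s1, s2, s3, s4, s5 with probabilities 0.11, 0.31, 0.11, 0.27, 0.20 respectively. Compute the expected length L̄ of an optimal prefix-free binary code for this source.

Repeatedly combine the two least-probable nodes; the expected code length is the sum of the merged weights.
merge 11/100 + 11/100 → 11/50
merge 1/5 + 11/50 → 21/50
merge 27/100 + 31/100 → 29/50
merge 21/50 + 29/50 → 1
L = 11/50 + 21/50 + 29/50 + 1 = 111/50 = 2.22 bits/symbol.

2.22 bits/symbol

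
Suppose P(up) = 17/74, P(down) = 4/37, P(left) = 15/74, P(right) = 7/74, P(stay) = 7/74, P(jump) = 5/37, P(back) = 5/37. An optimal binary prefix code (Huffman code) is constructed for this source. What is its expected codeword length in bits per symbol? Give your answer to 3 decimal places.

2.757 bits/symbol

Repeatedly combine the two least-probable nodes; the expected code length is the sum of the merged weights.
merge 7/74 + 7/74 → 7/37
merge 4/37 + 5/37 → 9/37
merge 5/37 + 7/37 → 12/37
merge 15/74 + 17/74 → 16/37
merge 9/37 + 12/37 → 21/37
merge 16/37 + 21/37 → 1
L = 7/37 + 9/37 + 12/37 + 16/37 + 21/37 + 1 = 102/37 ≈ 2.757 bits/symbol.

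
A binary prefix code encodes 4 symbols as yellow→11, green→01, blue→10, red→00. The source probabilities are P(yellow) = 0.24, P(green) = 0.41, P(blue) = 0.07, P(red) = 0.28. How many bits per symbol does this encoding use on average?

2 bits/symbol

L̄ = Σ pᵢ·ℓᵢ = 0.24·2 + 0.41·2 + 0.07·2 + 0.28·2 = 2 bits/symbol.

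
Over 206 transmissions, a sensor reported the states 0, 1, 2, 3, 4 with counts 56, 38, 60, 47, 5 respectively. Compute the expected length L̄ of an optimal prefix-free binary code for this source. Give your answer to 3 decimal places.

2.209 bits/symbol

Probabilities are the counts divided by 206.
Repeatedly combine the two least-probable nodes; the expected code length is the sum of the merged weights.
merge 5/206 + 19/103 → 43/206
merge 43/206 + 47/206 → 45/103
merge 28/103 + 30/103 → 58/103
merge 45/103 + 58/103 → 1
L = 43/206 + 45/103 + 58/103 + 1 = 455/206 ≈ 2.209 bits/symbol.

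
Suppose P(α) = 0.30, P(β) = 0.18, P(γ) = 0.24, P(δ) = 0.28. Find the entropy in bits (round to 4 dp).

1.9748 bits

H = −Σ pᵢ log₂ pᵢ.
−0.30·log₂(0.30) = 0.5211
−0.18·log₂(0.18) = 0.4453
−0.24·log₂(0.24) = 0.4941
−0.28·log₂(0.28) = 0.5142
Sum ≈ 1.9748 → 1.9748 bits.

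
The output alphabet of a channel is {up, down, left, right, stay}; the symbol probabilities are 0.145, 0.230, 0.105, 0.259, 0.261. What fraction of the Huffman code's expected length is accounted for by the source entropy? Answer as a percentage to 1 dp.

99.7%

Entropy H = −Σ p log₂ p ≈ 2.2436 bits.
Huffman merges: 21/200+29/200→1/4; 23/100+1/4→12/25; 259/1000+261/1000→13/25; 12/25+13/25→1. L = 9/4 ≈ 2.2500.
Efficiency = H/L = 2.2436/2.2500 = 99.7%.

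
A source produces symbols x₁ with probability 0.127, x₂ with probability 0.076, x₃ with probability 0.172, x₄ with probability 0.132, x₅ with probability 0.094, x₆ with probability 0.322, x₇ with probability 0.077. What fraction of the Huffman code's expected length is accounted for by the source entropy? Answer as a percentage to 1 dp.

98.3%

Entropy H = −Σ p log₂ p ≈ 2.6150 bits.
Huffman merges: 19/250+77/1000→153/1000; 47/500+127/1000→221/1000; 33/250+153/1000→57/200; 43/250+221/1000→393/1000; 57/200+161/500→607/1000; 393/1000+607/1000→1. L = 2659/1000 ≈ 2.6590.
Efficiency = H/L = 2.6150/2.6590 = 98.3%.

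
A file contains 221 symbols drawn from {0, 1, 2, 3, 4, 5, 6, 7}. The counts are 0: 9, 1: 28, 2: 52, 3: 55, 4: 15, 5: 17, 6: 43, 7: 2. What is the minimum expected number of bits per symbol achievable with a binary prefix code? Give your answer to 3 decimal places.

2.683 bits/symbol

Probabilities are the counts divided by 221.
Repeatedly combine the two least-probable nodes; the expected code length is the sum of the merged weights.
merge 2/221 + 9/221 → 11/221
merge 11/221 + 15/221 → 2/17
merge 1/13 + 2/17 → 43/221
merge 28/221 + 43/221 → 71/221
merge 43/221 + 4/17 → 95/221
merge 55/221 + 71/221 → 126/221
merge 95/221 + 126/221 → 1
L = 11/221 + 2/17 + 43/221 + 71/221 + 95/221 + 126/221 + 1 = 593/221 ≈ 2.683 bits/symbol.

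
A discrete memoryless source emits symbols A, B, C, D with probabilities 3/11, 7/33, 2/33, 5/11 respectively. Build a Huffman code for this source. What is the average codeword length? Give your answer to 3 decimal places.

1.818 bits/symbol

Repeatedly combine the two least-probable nodes; the expected code length is the sum of the merged weights.
merge 2/33 + 7/33 → 3/11
merge 3/11 + 3/11 → 6/11
merge 5/11 + 6/11 → 1
L = 3/11 + 6/11 + 1 = 20/11 ≈ 1.818 bits/symbol.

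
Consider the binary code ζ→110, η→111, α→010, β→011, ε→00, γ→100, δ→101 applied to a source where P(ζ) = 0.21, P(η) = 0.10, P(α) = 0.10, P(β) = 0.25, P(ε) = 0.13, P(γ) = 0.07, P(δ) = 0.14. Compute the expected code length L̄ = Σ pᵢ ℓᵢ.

L̄ = Σ pᵢ·ℓᵢ = 0.21·3 + 0.10·3 + 0.10·3 + 0.25·3 + 0.13·2 + 0.07·3 + 0.14·3 = 2.87 bits/symbol.

2.87 bits/symbol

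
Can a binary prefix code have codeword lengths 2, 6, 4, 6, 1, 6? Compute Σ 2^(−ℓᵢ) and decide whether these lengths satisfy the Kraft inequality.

0.859375; yes

With common denominator 2^6 = 64: Σ 2^(−ℓᵢ) = 16/64 + 1/64 + 4/64 + 1/64 + 32/64 + 1/64 = 55/64 = 0.859375.
Kraft's inequality requires Σ ≤ 1; here Σ = 0.859375 ≤ 1, so such a prefix code exists.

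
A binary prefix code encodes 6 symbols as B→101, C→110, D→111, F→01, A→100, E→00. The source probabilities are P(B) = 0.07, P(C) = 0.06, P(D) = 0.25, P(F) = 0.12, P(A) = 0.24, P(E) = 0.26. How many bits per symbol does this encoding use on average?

L̄ = Σ pᵢ·ℓᵢ = 0.07·3 + 0.06·3 + 0.25·3 + 0.12·2 + 0.24·3 + 0.26·2 = 2.62 bits/symbol.

2.62 bits/symbol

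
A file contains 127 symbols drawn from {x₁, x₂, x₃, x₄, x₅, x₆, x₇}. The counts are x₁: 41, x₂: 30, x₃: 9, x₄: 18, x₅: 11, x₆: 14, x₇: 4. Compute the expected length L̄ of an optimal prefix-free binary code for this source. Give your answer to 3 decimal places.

Probabilities are the counts divided by 127.
Repeatedly combine the two least-probable nodes; the expected code length is the sum of the merged weights.
merge 4/127 + 9/127 → 13/127
merge 11/127 + 13/127 → 24/127
merge 14/127 + 18/127 → 32/127
merge 24/127 + 30/127 → 54/127
merge 32/127 + 41/127 → 73/127
merge 54/127 + 73/127 → 1
L = 13/127 + 24/127 + 32/127 + 54/127 + 73/127 + 1 = 323/127 ≈ 2.543 bits/symbol.

2.543 bits/symbol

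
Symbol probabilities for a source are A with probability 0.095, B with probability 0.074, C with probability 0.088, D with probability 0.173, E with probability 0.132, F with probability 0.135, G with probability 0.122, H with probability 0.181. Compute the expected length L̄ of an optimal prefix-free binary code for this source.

Repeatedly combine the two least-probable nodes; the expected code length is the sum of the merged weights.
merge 37/500 + 11/125 → 81/500
merge 19/200 + 61/500 → 217/1000
merge 33/250 + 27/200 → 267/1000
merge 81/500 + 173/1000 → 67/200
merge 181/1000 + 217/1000 → 199/500
merge 267/1000 + 67/200 → 301/500
merge 199/500 + 301/500 → 1
L = 81/500 + 217/1000 + 267/1000 + 67/200 + 199/500 + 301/500 + 1 = 2981/1000 = 2.981 bits/symbol.

2.981 bits/symbol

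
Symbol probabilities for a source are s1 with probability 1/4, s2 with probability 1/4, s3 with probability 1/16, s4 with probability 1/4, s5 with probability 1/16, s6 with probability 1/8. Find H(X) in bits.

2.375 bits

Each probability is a power of 1/2, so log₂(1/p) is an integer.
H = Σ p·log₂(1/p) = 1/4·2 + 1/4·2 + 1/16·4 + 1/4·2 + 1/16·4 + 1/8·3 = 2.375 bits.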